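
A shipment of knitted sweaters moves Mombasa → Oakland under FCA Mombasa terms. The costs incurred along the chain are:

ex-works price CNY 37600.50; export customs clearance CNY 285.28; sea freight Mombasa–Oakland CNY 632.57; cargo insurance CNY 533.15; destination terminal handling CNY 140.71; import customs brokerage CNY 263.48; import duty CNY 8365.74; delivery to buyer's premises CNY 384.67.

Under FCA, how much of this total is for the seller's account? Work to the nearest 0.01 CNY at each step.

FCA: the seller delivers export-cleared goods to the carrier; the buyer bears costs from that point.
Seller's account: goods 37600.50 + export clearance 285.28 = 37885.78
Buyer's account: freight 632.57 + insurance 533.15 + destination terminal 140.71 + brokerage 263.48 + duty 8365.74 + delivery 384.67 = 10320.32

Seller's account: CNY 37885.78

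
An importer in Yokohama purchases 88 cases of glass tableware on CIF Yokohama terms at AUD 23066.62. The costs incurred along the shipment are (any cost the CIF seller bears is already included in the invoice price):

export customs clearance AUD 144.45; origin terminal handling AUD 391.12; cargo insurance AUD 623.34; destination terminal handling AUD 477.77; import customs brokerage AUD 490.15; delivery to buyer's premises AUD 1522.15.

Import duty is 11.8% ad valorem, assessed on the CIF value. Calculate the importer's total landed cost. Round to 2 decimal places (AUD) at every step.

Total landed cost: AUD 28278.55

CIF: the seller pays costs through ocean freight and marine insurance to the destination port.
Already in the invoice (seller's account under CIF): export clearance, origin terminal, insurance — exclude.
The CIF price already equals the CIF value: 23066.62
Import duty = 23066.62 × 11.8% = 2721.86
Buyer bears: destination terminal 477.77 + brokerage 490.15 + delivery 1522.15 + duty 2721.86 = 5211.93
Landed cost = invoice 23066.62 + 5211.93 = 28278.55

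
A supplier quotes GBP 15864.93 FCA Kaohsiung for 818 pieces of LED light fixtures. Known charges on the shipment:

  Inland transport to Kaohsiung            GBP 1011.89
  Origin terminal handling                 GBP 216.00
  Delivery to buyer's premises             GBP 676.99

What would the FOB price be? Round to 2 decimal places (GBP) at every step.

Not relevant to the conversion: inland to port — on the seller under both FCA and FOB; already in the FCA price and stays in the FOB price. delivery — on the buyer under both terms; not part of either seller's price.
From FCA to FOB, the seller additionally bears: origin terminal.
FOB price = 15864.93 + 216.00 = 16080.93

FOB price: GBP 16080.93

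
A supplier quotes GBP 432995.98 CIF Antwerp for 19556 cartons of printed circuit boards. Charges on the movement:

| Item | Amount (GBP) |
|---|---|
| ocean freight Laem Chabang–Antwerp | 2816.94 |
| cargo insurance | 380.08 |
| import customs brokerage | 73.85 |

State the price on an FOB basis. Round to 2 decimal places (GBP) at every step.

Not relevant to the conversion: brokerage — on the buyer under both terms; not part of either seller's price.
From CIF to FOB, the seller no longer bears: freight, insurance.
FOB price = 432995.98 − 2816.94 − 380.08 = 429798.96

FOB price: GBP 429798.96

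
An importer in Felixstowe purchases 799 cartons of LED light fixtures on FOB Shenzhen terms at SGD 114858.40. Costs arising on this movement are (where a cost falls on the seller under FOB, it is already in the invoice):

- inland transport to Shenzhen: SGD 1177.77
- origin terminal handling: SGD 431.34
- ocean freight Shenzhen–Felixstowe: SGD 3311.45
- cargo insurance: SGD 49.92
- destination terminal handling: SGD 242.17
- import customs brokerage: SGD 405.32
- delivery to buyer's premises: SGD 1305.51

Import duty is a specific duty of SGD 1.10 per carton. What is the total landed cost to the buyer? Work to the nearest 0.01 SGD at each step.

Total landed cost: SGD 121051.67

FOB: the seller bears costs until goods are on board at the origin port; the buyer bears freight, insurance and all costs thereafter.
Already in the invoice (seller's account under FOB): inland to port, origin terminal — exclude.
CIF value = FOB price + freight + insurance = 114858.40 + 3311.45 + 49.92 = 118219.77
Import duty = 799 × 1.10 = 878.90
Buyer bears: freight 3311.45 + insurance 49.92 + destination terminal 242.17 + brokerage 405.32 + delivery 1305.51 + duty 878.90 = 6193.27
Landed cost = invoice 114858.40 + 6193.27 = 121051.67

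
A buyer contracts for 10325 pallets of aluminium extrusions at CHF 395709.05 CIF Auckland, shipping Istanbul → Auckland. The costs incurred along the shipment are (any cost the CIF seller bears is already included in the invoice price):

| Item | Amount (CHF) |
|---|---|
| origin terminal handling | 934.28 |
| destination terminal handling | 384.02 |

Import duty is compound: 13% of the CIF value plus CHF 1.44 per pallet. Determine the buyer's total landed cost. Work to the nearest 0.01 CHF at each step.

CIF: the seller pays costs through ocean freight and marine insurance to the destination port.
Already in the invoice (seller's account under CIF): origin terminal — exclude.
The CIF price already equals the CIF value: 395709.05
Ad valorem component: 395709.05 × 13% = 51442.18
Specific component: 10325 × 1.44 = 14868.00
Import duty = 51442.18 + 14868.00 = 66310.18
Buyer bears: destination terminal 384.02 + duty 66310.18 = 66694.20
Landed cost = invoice 395709.05 + 66694.20 = 462403.25

Total landed cost: CHF 462403.25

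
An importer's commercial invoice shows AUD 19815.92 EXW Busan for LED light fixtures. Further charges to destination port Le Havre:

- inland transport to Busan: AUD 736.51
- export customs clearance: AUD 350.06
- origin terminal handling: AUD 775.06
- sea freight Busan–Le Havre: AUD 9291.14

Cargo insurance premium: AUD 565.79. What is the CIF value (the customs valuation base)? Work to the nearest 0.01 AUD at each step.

CIF value: AUD 31534.48

CIF = EXW price + pre-shipment costs + freight + insurance
CIF = 19815.92 + 736.51 + 350.06 + 775.06 + 9291.14 + 565.79 = 31534.48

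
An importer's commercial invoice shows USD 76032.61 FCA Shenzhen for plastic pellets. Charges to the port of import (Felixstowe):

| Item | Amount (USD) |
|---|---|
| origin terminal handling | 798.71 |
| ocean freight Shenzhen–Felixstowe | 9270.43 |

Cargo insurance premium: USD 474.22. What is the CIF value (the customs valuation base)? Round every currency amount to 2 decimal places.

CIF value: USD 86575.97

CIF = FCA price + pre-shipment costs + freight + insurance
CIF = 76032.61 + 798.71 + 9270.43 + 474.22 = 86575.97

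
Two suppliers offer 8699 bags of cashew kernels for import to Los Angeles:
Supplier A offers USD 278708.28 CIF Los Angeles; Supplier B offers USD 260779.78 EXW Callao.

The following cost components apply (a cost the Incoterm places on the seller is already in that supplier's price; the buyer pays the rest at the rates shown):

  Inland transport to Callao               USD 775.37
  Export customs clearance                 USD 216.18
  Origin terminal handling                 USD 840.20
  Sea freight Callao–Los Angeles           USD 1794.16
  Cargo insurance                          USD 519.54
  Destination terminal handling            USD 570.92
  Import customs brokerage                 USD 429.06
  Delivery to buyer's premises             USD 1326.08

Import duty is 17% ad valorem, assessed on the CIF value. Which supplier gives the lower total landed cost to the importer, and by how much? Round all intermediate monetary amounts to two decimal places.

Supplier A (CIF):
The CIF price already equals the CIF value: 278708.28
Import duty = 278708.28 × 17% = 47380.41
Buyer bears (A): 570.92 + 429.06 + 1326.08 = 2326.06
Landed cost (A) = invoice 278708.28 + 2326.06 + duty 47380.41 = 328414.75
Supplier B (EXW):
CIF value = EXW price + inland to port + export clearance + origin terminal + freight + insurance = 260779.78 + 775.37 + 216.18 + 840.20 + 1794.16 + 519.54 = 264925.23
Import duty = 264925.23 × 17% = 45037.29
Buyer bears (B): 775.37 + 216.18 + 840.20 + 1794.16 + 519.54 + 570.92 + 429.06 + 1326.08 = 6471.51
Landed cost (B) = invoice 260779.78 + 6471.51 + duty 45037.29 = 312288.58
Difference = |328414.75 − 312288.58| = 16126.17

Supplier B is cheaper by USD 16126.17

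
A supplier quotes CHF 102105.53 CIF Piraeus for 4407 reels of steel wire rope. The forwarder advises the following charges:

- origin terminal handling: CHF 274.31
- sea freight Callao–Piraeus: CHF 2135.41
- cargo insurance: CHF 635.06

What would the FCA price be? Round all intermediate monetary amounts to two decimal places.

From CIF to FCA, the seller no longer bears: origin terminal, freight, insurance.
FCA price = 102105.53 − 274.31 − 2135.41 − 635.06 = 99060.75

FCA price: CHF 99060.75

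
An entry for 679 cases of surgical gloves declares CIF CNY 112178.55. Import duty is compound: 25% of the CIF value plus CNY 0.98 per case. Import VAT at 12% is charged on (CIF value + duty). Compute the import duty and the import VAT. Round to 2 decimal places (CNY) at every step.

Ad valorem component: 112178.55 × 25% = 28044.64
Specific component: 679 × 0.98 = 665.42
Import duty = 28044.64 + 665.42 = 28710.06
VAT base = CIF + duty = 112178.55 + 28710.06 = 140888.61
Import VAT = 140888.61 × 12% = 16906.63

Import duty: CNY 28710.06; import VAT: CNY 16906.63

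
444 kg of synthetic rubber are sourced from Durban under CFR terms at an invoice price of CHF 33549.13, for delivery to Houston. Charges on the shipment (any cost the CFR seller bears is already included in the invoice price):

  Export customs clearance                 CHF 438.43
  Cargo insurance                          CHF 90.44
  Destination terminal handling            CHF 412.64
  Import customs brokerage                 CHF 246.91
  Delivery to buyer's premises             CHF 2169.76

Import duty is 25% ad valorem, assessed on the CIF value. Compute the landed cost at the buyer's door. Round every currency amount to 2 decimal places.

Total landed cost: CHF 44878.77

CFR: the seller pays costs through ocean freight to the destination port, but not insurance.
Already in the invoice (seller's account under CFR): export clearance — exclude.
CIF value = CFR price + insurance = 33549.13 + 90.44 = 33639.57
Import duty = 33639.57 × 25% = 8409.89
Buyer bears: insurance 90.44 + destination terminal 412.64 + brokerage 246.91 + delivery 2169.76 + duty 8409.89 = 11329.64
Landed cost = invoice 33549.13 + 11329.64 = 44878.77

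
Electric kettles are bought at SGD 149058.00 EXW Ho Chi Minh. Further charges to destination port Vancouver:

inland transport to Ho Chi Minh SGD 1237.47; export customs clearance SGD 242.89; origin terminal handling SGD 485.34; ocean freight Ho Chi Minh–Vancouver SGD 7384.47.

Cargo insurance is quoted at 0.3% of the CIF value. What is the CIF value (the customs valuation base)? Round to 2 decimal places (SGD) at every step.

Let C be the CIF value. C = EXW price + pre-shipment costs + freight + 0.3% × C
C − 0.3% × C = 149058.00 + 1237.47 + 242.89 + 485.34 + 7384.47
0.997 × C = 158408.17
C = 158408.17 / 0.997 = 158884.82
Insurance premium = 0.3% × 158884.82 = 476.65

CIF value: SGD 158884.82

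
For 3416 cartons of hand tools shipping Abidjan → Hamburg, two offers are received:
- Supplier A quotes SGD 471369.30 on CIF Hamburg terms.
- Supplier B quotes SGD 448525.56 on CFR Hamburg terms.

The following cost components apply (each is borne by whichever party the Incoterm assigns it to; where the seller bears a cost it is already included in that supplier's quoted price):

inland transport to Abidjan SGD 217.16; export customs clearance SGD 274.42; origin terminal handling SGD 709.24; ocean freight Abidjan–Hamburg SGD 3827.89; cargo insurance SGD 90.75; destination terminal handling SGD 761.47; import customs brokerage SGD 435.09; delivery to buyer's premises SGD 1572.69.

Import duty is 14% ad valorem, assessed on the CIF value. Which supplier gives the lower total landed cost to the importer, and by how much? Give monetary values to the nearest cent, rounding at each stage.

Supplier A (CIF):
The CIF price already equals the CIF value: 471369.30
Import duty = 471369.30 × 14% = 65991.70
Buyer bears (A): 761.47 + 435.09 + 1572.69 = 2769.25
Landed cost (A) = invoice 471369.30 + 2769.25 + duty 65991.70 = 540130.25
Supplier B (CFR):
CIF value = CFR price + insurance = 448525.56 + 90.75 = 448616.31
Import duty = 448616.31 × 14% = 62806.28
Buyer bears (B): 90.75 + 761.47 + 435.09 + 1572.69 = 2860.00
Landed cost (B) = invoice 448525.56 + 2860.00 + duty 62806.28 = 514191.84
Difference = |540130.25 − 514191.84| = 25938.41

Supplier B is cheaper by SGD 25938.41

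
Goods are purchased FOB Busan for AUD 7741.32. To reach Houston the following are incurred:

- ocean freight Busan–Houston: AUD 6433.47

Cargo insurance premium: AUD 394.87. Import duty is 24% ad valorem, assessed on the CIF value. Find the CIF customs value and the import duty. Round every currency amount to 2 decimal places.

CIF value: AUD 14569.66; import duty: AUD 3496.72

CIF = FOB price + freight + insurance
CIF = 7741.32 + 6433.47 + 394.87 = 14569.66
Import duty = 14569.66 × 24% = 3496.72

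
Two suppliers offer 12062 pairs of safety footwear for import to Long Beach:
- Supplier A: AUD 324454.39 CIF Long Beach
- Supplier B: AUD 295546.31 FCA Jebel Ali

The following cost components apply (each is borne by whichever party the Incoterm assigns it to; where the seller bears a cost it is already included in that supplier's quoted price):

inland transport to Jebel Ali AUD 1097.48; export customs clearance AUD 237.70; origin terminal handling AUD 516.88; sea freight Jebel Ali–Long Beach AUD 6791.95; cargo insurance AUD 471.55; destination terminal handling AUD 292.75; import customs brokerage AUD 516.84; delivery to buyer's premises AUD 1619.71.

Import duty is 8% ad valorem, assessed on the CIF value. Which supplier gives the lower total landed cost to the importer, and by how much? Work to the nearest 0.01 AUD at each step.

Supplier B is cheaper by AUD 22817.91

Supplier A (CIF):
The CIF price already equals the CIF value: 324454.39
Import duty = 324454.39 × 8% = 25956.35
Buyer bears (A): 292.75 + 516.84 + 1619.71 = 2429.30
Landed cost (A) = invoice 324454.39 + 2429.30 + duty 25956.35 = 352840.04
Supplier B (FCA):
CIF value = FCA price + origin terminal + freight + insurance = 295546.31 + 516.88 + 6791.95 + 471.55 = 303326.69
Import duty = 303326.69 × 8% = 24266.14
Buyer bears (B): 516.88 + 6791.95 + 471.55 + 292.75 + 516.84 + 1619.71 = 10209.68
Landed cost (B) = invoice 295546.31 + 10209.68 + duty 24266.14 = 330022.13
Difference = |352840.04 − 330022.13| = 22817.91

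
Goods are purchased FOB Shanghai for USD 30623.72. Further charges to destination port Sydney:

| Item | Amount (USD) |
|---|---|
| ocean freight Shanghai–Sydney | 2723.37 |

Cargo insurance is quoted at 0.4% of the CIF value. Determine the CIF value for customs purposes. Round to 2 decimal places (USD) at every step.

CIF value: USD 33481.01

Let C be the CIF value. C = FOB price + freight + 0.4% × C
C − 0.4% × C = 30623.72 + 2723.37
0.996 × C = 33347.09
C = 33347.09 / 0.996 = 33481.01
Insurance premium = 0.4% × 33481.01 = 133.92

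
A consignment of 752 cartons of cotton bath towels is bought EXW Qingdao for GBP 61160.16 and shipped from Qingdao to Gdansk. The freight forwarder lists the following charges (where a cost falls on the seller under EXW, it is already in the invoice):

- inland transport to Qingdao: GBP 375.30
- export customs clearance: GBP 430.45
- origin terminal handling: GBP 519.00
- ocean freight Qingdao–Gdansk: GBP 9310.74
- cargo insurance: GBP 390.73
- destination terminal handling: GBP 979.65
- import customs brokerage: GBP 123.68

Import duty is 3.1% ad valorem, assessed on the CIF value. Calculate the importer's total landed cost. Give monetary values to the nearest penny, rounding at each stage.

Total landed cost: GBP 75527.49

EXW: the seller makes goods available at their premises; the buyer bears all onward costs.
CIF value = EXW price + inland to port + export clearance + origin terminal + freight + insurance = 61160.16 + 375.30 + 430.45 + 519.00 + 9310.74 + 390.73 = 72186.38
Import duty = 72186.38 × 3.1% = 2237.78
Buyer bears: inland to port 375.30 + export clearance 430.45 + origin terminal 519.00 + freight 9310.74 + insurance 390.73 + destination terminal 979.65 + brokerage 123.68 + duty 2237.78 = 14367.33
Landed cost = invoice 61160.16 + 14367.33 = 75527.49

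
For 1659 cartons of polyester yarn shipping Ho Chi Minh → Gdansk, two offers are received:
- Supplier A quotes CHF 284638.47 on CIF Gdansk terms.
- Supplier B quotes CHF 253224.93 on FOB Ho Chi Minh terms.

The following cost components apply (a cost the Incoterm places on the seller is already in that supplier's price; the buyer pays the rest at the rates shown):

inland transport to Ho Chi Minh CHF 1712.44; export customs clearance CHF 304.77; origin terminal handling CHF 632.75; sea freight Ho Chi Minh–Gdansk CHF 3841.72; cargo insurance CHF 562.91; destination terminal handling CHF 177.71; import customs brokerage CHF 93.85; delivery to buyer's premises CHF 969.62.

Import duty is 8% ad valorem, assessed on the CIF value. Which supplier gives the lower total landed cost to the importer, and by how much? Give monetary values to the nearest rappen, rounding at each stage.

Supplier A (CIF):
The CIF price already equals the CIF value: 284638.47
Import duty = 284638.47 × 8% = 22771.08
Buyer bears (A): 177.71 + 93.85 + 969.62 = 1241.18
Landed cost (A) = invoice 284638.47 + 1241.18 + duty 22771.08 = 308650.73
Supplier B (FOB):
CIF value = FOB price + freight + insurance = 253224.93 + 3841.72 + 562.91 = 257629.56
Import duty = 257629.56 × 8% = 20610.36
Buyer bears (B): 3841.72 + 562.91 + 177.71 + 93.85 + 969.62 = 5645.81
Landed cost (B) = invoice 253224.93 + 5645.81 + duty 20610.36 = 279481.10
Difference = |308650.73 − 279481.10| = 29169.63

Supplier B is cheaper by CHF 29169.63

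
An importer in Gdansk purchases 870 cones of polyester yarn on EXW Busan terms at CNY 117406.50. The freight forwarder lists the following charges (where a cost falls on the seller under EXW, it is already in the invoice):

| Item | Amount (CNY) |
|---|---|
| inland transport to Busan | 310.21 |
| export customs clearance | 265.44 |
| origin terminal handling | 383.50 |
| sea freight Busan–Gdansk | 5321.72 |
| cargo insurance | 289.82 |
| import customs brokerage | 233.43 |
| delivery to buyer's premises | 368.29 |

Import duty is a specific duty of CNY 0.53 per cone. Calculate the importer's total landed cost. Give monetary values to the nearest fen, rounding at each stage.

EXW: the seller makes goods available at their premises; the buyer bears all onward costs.
CIF value = EXW price + inland to port + export clearance + origin terminal + freight + insurance = 117406.50 + 310.21 + 265.44 + 383.50 + 5321.72 + 289.82 = 123977.19
Import duty = 870 × 0.53 = 461.10
Buyer bears: inland to port 310.21 + export clearance 265.44 + origin terminal 383.50 + freight 5321.72 + insurance 289.82 + brokerage 233.43 + delivery 368.29 + duty 461.10 = 7633.51
Landed cost = invoice 117406.50 + 7633.51 = 125040.01

Total landed cost: CNY 125040.01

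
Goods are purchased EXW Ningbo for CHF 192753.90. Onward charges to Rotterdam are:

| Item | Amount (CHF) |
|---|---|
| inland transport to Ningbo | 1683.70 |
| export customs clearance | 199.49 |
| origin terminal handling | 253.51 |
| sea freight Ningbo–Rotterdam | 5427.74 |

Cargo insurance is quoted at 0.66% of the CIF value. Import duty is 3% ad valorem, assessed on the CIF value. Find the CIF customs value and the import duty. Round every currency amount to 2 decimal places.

CIF value: CHF 201649.22; import duty: CHF 6049.48

Let C be the CIF value. C = EXW price + pre-shipment costs + freight + 0.66% × C
C − 0.66% × C = 192753.90 + 1683.70 + 199.49 + 253.51 + 5427.74
0.9934 × C = 200318.34
C = 200318.34 / 0.9934 = 201649.22
Insurance premium = 0.66% × 201649.22 = 1330.88
Import duty = 201649.22 × 3% = 6049.48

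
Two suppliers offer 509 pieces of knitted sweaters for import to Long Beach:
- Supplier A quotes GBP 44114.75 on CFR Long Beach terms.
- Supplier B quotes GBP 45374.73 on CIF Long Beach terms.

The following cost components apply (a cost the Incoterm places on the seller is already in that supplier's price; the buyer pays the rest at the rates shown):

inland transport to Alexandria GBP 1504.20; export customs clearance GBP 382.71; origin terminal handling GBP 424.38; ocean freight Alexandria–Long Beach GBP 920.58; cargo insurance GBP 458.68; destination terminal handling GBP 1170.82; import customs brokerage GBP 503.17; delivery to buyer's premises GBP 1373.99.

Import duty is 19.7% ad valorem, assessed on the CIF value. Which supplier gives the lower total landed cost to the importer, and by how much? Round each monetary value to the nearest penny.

Supplier A is cheaper by GBP 959.15

Supplier A (CFR):
CIF value = CFR price + insurance = 44114.75 + 458.68 = 44573.43
Import duty = 44573.43 × 19.7% = 8780.97
Buyer bears (A): 458.68 + 1170.82 + 503.17 + 1373.99 = 3506.66
Landed cost (A) = invoice 44114.75 + 3506.66 + duty 8780.97 = 56402.38
Supplier B (CIF):
The CIF price already equals the CIF value: 45374.73
Import duty = 45374.73 × 19.7% = 8938.82
Buyer bears (B): 1170.82 + 503.17 + 1373.99 = 3047.98
Landed cost (B) = invoice 45374.73 + 3047.98 + duty 8938.82 = 57361.53
Difference = |56402.38 − 57361.53| = 959.15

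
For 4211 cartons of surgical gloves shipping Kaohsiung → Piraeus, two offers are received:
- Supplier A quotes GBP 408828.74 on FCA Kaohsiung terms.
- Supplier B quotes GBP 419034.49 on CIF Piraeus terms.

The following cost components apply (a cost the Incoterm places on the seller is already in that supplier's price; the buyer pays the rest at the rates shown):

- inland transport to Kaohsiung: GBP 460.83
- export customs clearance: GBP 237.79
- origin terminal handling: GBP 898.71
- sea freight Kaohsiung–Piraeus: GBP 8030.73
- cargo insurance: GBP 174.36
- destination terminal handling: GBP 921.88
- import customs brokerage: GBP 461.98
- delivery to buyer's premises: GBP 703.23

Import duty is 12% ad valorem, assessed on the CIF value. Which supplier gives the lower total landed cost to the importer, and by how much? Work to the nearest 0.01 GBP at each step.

Supplier A is cheaper by GBP 1234.19

Supplier A (FCA):
CIF value = FCA price + origin terminal + freight + insurance = 408828.74 + 898.71 + 8030.73 + 174.36 = 417932.54
Import duty = 417932.54 × 12% = 50151.90
Buyer bears (A): 898.71 + 8030.73 + 174.36 + 921.88 + 461.98 + 703.23 = 11190.89
Landed cost (A) = invoice 408828.74 + 11190.89 + duty 50151.90 = 470171.53
Supplier B (CIF):
The CIF price already equals the CIF value: 419034.49
Import duty = 419034.49 × 12% = 50284.14
Buyer bears (B): 921.88 + 461.98 + 703.23 = 2087.09
Landed cost (B) = invoice 419034.49 + 2087.09 + duty 50284.14 = 471405.72
Difference = |470171.53 − 471405.72| = 1234.19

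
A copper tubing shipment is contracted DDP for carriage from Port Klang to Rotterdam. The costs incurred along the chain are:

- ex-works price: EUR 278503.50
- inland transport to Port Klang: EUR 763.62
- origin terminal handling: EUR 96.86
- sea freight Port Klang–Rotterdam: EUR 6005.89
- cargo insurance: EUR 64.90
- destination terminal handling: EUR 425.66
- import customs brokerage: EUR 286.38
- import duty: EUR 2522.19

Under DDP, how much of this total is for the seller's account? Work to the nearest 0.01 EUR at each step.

Seller's account: EUR 288669.00

DDP: the seller bears all costs including import duty.
Seller's account: goods 278503.50 + inland to port 763.62 + origin terminal 96.86 + freight 6005.89 + insurance 64.90 + destination terminal 425.66 + brokerage 286.38 + duty 2522.19 = 288669.00
Buyer's account: 0.00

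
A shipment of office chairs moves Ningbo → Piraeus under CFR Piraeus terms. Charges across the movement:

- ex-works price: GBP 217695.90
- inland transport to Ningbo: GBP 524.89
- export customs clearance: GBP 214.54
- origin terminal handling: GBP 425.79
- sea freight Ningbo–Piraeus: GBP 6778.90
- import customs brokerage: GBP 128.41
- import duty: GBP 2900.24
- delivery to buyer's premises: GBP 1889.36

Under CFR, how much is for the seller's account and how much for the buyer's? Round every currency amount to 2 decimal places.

CFR: the seller pays costs through ocean freight to the destination port, but not insurance.
Seller's account: goods 217695.90 + inland to port 524.89 + export clearance 214.54 + origin terminal 425.79 + freight 6778.90 = 225640.02
Buyer's account: brokerage 128.41 + duty 2900.24 + delivery 1889.36 = 4918.01

Seller: GBP 225640.02; buyer: GBP 4918.01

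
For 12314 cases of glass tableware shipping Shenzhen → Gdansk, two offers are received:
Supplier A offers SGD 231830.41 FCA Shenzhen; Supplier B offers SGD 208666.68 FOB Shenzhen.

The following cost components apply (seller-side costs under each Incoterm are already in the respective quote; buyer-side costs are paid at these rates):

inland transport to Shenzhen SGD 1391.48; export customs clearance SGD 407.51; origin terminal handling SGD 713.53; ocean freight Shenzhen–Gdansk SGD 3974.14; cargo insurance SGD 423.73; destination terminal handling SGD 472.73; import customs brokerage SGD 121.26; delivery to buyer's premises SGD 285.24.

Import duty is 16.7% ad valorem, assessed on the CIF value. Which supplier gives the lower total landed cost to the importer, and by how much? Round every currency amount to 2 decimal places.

Supplier A (FCA):
CIF value = FCA price + origin terminal + freight + insurance = 231830.41 + 713.53 + 3974.14 + 423.73 = 236941.81
Import duty = 236941.81 × 16.7% = 39569.28
Buyer bears (A): 713.53 + 3974.14 + 423.73 + 472.73 + 121.26 + 285.24 = 5990.63
Landed cost (A) = invoice 231830.41 + 5990.63 + duty 39569.28 = 277390.32
Supplier B (FOB):
CIF value = FOB price + freight + insurance = 208666.68 + 3974.14 + 423.73 = 213064.55
Import duty = 213064.55 × 16.7% = 35581.78
Buyer bears (B): 3974.14 + 423.73 + 472.73 + 121.26 + 285.24 = 5277.10
Landed cost (B) = invoice 208666.68 + 5277.10 + duty 35581.78 = 249525.56
Difference = |277390.32 − 249525.56| = 27864.76

Supplier B is cheaper by SGD 27864.76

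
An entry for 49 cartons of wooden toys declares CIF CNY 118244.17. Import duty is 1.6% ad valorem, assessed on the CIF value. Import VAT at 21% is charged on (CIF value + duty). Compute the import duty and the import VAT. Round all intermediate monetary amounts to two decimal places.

Import duty: CNY 1891.91; import VAT: CNY 25228.58

Import duty = 118244.17 × 1.6% = 1891.91
VAT base = CIF + duty = 118244.17 + 1891.91 = 120136.08
Import VAT = 120136.08 × 21% = 25228.58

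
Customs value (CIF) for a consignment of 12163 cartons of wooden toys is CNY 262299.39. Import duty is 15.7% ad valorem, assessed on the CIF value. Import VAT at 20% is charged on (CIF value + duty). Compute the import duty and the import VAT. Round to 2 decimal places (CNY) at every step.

Import duty = 262299.39 × 15.7% = 41181.00
VAT base = CIF + duty = 262299.39 + 41181.00 = 303480.39
Import VAT = 303480.39 × 20% = 60696.08

Import duty: CNY 41181.00; import VAT: CNY 60696.08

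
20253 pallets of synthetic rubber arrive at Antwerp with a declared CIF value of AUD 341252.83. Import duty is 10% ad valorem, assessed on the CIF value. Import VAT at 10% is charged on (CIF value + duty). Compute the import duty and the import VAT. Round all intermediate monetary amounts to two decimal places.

Import duty = 341252.83 × 10% = 34125.28
VAT base = CIF + duty = 341252.83 + 34125.28 = 375378.11
Import VAT = 375378.11 × 10% = 37537.81

Import duty: AUD 34125.28; import VAT: AUD 37537.81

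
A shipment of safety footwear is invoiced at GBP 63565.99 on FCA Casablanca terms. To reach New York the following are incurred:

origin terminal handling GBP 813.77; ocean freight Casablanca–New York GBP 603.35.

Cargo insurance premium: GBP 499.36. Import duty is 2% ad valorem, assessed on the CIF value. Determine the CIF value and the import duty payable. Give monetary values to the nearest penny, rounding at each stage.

CIF = FCA price + pre-shipment costs + freight + insurance
CIF = 63565.99 + 813.77 + 603.35 + 499.36 = 65482.47
Import duty = 65482.47 × 2% = 1309.65

CIF value: GBP 65482.47; import duty: GBP 1309.65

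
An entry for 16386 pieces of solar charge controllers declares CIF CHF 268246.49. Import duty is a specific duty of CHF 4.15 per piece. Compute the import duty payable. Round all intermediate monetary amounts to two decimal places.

Import duty = 16386 × 4.15 = 68001.90

Import duty: CHF 68001.90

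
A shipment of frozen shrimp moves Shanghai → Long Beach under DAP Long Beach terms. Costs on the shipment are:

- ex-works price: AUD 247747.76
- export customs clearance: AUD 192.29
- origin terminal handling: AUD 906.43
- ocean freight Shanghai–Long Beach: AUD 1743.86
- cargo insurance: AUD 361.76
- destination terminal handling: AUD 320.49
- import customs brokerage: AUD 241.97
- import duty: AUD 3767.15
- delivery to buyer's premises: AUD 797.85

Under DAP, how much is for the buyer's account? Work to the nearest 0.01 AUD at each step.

Buyer's account: AUD 4009.12

DAP: the seller bears all costs to the named destination except import duty and clearance.
Seller's account: goods 247747.76 + export clearance 192.29 + origin terminal 906.43 + freight 1743.86 + insurance 361.76 + destination terminal 320.49 + delivery 797.85 = 252070.44
Buyer's account: brokerage 241.97 + duty 3767.15 = 4009.12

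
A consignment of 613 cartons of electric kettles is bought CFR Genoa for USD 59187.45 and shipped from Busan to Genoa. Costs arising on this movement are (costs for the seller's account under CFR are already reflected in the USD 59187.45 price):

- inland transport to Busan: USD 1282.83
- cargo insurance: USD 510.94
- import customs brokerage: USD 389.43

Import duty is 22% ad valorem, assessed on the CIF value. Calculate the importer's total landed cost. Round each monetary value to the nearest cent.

CFR: the seller pays costs through ocean freight to the destination port, but not insurance.
Already in the invoice (seller's account under CFR): inland to port — exclude.
CIF value = CFR price + insurance = 59187.45 + 510.94 = 59698.39
Import duty = 59698.39 × 22% = 13133.65
Buyer bears: insurance 510.94 + brokerage 389.43 + duty 13133.65 = 14034.02
Landed cost = invoice 59187.45 + 14034.02 = 73221.47

Total landed cost: USD 73221.47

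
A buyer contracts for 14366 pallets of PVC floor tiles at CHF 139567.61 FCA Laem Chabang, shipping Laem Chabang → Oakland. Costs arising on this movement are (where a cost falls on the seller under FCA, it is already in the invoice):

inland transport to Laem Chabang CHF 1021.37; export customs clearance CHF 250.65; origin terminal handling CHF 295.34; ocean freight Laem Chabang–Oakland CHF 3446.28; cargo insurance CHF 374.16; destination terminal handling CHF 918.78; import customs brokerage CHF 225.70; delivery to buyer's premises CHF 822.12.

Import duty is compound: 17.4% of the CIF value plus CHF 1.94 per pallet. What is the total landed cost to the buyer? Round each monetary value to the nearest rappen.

FCA: the seller delivers export-cleared goods to the carrier; the buyer bears costs from that point.
Already in the invoice (seller's account under FCA): inland to port, export clearance — exclude.
CIF value = FCA price + origin terminal + freight + insurance = 139567.61 + 295.34 + 3446.28 + 374.16 = 143683.39
Ad valorem component: 143683.39 × 17.4% = 25000.91
Specific component: 14366 × 1.94 = 27870.04
Import duty = 25000.91 + 27870.04 = 52870.95
Buyer bears: origin terminal 295.34 + freight 3446.28 + insurance 374.16 + destination terminal 918.78 + brokerage 225.70 + delivery 822.12 + duty 52870.95 = 58953.33
Landed cost = invoice 139567.61 + 58953.33 = 198520.94

Total landed cost: CHF 198520.94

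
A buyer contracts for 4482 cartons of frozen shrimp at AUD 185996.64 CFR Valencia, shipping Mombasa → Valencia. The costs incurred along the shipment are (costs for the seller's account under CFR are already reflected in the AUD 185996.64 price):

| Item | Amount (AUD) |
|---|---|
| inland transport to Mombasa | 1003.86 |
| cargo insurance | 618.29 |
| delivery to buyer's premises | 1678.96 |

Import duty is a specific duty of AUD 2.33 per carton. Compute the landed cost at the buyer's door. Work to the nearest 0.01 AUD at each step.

Total landed cost: AUD 198736.95

CFR: the seller pays costs through ocean freight to the destination port, but not insurance.
Already in the invoice (seller's account under CFR): inland to port — exclude.
CIF value = CFR price + insurance = 185996.64 + 618.29 = 186614.93
Import duty = 4482 × 2.33 = 10443.06
Buyer bears: insurance 618.29 + delivery 1678.96 + duty 10443.06 = 12740.31
Landed cost = invoice 185996.64 + 12740.31 = 198736.95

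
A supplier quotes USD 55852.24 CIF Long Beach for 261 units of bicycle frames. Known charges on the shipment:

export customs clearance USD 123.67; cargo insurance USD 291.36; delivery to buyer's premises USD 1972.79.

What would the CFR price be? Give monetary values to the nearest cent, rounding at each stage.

Not relevant to the conversion: export clearance — on the seller under both CIF and CFR; already in the CIF price and stays in the CFR price. delivery — on the buyer under both terms; not part of either seller's price.
From CIF to CFR, the seller no longer bears: insurance.
CFR price = 55852.24 − 291.36 = 55560.88

CFR price: USD 55560.88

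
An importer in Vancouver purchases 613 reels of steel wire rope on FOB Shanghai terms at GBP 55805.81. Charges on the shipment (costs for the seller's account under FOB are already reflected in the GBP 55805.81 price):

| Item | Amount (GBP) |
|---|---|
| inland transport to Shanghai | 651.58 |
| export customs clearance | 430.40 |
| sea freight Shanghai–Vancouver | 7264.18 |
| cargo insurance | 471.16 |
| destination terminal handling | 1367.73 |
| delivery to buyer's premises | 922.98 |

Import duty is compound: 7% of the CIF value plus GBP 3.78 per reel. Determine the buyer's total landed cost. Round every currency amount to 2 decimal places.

FOB: the seller bears costs until goods are on board at the origin port; the buyer bears freight, insurance and all costs thereafter.
Already in the invoice (seller's account under FOB): inland to port, export clearance — exclude.
CIF value = FOB price + freight + insurance = 55805.81 + 7264.18 + 471.16 = 63541.15
Ad valorem component: 63541.15 × 7% = 4447.88
Specific component: 613 × 3.78 = 2317.14
Import duty = 4447.88 + 2317.14 = 6765.02
Buyer bears: freight 7264.18 + insurance 471.16 + destination terminal 1367.73 + delivery 922.98 + duty 6765.02 = 16791.07
Landed cost = invoice 55805.81 + 16791.07 = 72596.88

Total landed cost: GBP 72596.88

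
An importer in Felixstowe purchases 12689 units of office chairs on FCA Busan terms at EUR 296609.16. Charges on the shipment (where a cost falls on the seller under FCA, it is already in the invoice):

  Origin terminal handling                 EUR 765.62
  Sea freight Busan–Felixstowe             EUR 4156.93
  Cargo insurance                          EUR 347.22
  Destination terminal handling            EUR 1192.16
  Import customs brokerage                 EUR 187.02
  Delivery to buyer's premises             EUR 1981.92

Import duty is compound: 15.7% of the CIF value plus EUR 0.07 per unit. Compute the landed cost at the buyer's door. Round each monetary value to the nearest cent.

Total landed cost: EUR 353523.25

FCA: the seller delivers export-cleared goods to the carrier; the buyer bears costs from that point.
CIF value = FCA price + origin terminal + freight + insurance = 296609.16 + 765.62 + 4156.93 + 347.22 = 301878.93
Ad valorem component: 301878.93 × 15.7% = 47394.99
Specific component: 12689 × 0.07 = 888.23
Import duty = 47394.99 + 888.23 = 48283.22
Buyer bears: origin terminal 765.62 + freight 4156.93 + insurance 347.22 + destination terminal 1192.16 + brokerage 187.02 + delivery 1981.92 + duty 48283.22 = 56914.09
Landed cost = invoice 296609.16 + 56914.09 = 353523.25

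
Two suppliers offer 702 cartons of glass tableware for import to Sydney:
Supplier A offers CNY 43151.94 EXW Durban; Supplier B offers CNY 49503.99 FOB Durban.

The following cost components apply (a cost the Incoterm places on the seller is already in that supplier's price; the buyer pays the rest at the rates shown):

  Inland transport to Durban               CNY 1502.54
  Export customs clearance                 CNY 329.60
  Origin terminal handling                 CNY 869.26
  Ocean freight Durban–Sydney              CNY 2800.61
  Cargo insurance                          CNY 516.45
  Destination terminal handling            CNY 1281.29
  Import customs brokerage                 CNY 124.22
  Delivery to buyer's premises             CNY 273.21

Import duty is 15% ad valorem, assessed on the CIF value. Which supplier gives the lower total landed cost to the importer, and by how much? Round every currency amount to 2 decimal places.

Supplier A is cheaper by CNY 4198.25

Supplier A (EXW):
CIF value = EXW price + inland to port + export clearance + origin terminal + freight + insurance = 43151.94 + 1502.54 + 329.60 + 869.26 + 2800.61 + 516.45 = 49170.40
Import duty = 49170.40 × 15% = 7375.56
Buyer bears (A): 1502.54 + 329.60 + 869.26 + 2800.61 + 516.45 + 1281.29 + 124.22 + 273.21 = 7697.18
Landed cost (A) = invoice 43151.94 + 7697.18 + duty 7375.56 = 58224.68
Supplier B (FOB):
CIF value = FOB price + freight + insurance = 49503.99 + 2800.61 + 516.45 = 52821.05
Import duty = 52821.05 × 15% = 7923.16
Buyer bears (B): 2800.61 + 516.45 + 1281.29 + 124.22 + 273.21 = 4995.78
Landed cost (B) = invoice 49503.99 + 4995.78 + duty 7923.16 = 62422.93
Difference = |58224.68 − 62422.93| = 4198.25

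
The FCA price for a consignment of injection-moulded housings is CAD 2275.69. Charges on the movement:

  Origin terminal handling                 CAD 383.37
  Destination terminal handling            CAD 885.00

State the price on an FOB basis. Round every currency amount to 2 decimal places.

Not relevant to the conversion: destination terminal — on the buyer under both terms; not part of either seller's price.
From FCA to FOB, the seller additionally bears: origin terminal.
FOB price = 2275.69 + 383.37 = 2659.06

FOB price: CAD 2659.06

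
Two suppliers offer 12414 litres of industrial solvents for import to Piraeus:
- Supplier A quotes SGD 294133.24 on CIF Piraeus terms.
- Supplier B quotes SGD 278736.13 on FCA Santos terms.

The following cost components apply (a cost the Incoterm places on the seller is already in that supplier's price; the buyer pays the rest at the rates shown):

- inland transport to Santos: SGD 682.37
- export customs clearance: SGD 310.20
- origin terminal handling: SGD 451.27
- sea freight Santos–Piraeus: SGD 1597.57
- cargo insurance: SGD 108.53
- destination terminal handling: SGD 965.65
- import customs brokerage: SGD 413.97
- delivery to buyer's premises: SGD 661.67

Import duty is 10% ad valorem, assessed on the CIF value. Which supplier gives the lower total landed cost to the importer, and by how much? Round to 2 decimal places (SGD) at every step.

Supplier B is cheaper by SGD 14563.71

Supplier A (CIF):
The CIF price already equals the CIF value: 294133.24
Import duty = 294133.24 × 10% = 29413.32
Buyer bears (A): 965.65 + 413.97 + 661.67 = 2041.29
Landed cost (A) = invoice 294133.24 + 2041.29 + duty 29413.32 = 325587.85
Supplier B (FCA):
CIF value = FCA price + origin terminal + freight + insurance = 278736.13 + 451.27 + 1597.57 + 108.53 = 280893.50
Import duty = 280893.50 × 10% = 28089.35
Buyer bears (B): 451.27 + 1597.57 + 108.53 + 965.65 + 413.97 + 661.67 = 4198.66
Landed cost (B) = invoice 278736.13 + 4198.66 + duty 28089.35 = 311024.14
Difference = |325587.85 − 311024.14| = 14563.71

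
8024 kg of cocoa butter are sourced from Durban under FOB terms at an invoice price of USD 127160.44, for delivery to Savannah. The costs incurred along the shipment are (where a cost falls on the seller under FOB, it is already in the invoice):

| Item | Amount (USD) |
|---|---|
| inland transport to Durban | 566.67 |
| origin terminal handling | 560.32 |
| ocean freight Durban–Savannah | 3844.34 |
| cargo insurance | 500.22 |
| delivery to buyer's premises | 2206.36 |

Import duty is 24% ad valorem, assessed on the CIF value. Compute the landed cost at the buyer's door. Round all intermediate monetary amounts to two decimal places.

FOB: the seller bears costs until goods are on board at the origin port; the buyer bears freight, insurance and all costs thereafter.
Already in the invoice (seller's account under FOB): inland to port, origin terminal — exclude.
CIF value = FOB price + freight + insurance = 127160.44 + 3844.34 + 500.22 = 131505.00
Import duty = 131505.00 × 24% = 31561.20
Buyer bears: freight 3844.34 + insurance 500.22 + delivery 2206.36 + duty 31561.20 = 38112.12
Landed cost = invoice 127160.44 + 38112.12 = 165272.56

Total landed cost: USD 165272.56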